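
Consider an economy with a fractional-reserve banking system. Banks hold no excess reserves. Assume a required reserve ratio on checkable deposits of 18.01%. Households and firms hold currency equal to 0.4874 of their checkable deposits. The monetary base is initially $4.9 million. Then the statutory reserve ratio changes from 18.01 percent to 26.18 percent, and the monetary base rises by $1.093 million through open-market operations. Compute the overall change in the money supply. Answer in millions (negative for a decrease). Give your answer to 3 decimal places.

Before: m₁ = (1 + 0.4874) / (0.1801 + 0.4874) ≈ 2.22831, MB₁ = 4.9, so M₁ = 2.22831 × 4.9 ≈ 10.9187 million.
After: m₂ = (1 + 0.4874) / (0.2618 + 0.4874) ≈ 1.98532, MB₂ = 4.9 + 1.093 = 5.993, so M₂ = 1.98532 × 5.993 ≈ 11.898 million.
ΔM = M₂ − M₁ = 11.898 − 10.9187 = 0.9793 million.

$0.979 million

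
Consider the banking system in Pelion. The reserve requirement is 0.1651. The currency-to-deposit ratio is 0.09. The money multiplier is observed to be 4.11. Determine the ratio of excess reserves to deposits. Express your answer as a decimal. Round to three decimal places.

0.010

Using m = 4.11. Since m = (1 + c)/(c + rr + e), the denominator satisfies c + rr + e = (1 + c)/m = (1 + 0.09) / 4.11 ≈ 0.265207.
With c = 0.09 and rr = 0.1651, the ratio of excess reserves to deposits is 0.265207 − 0.09 − 0.1651 = 0.010107.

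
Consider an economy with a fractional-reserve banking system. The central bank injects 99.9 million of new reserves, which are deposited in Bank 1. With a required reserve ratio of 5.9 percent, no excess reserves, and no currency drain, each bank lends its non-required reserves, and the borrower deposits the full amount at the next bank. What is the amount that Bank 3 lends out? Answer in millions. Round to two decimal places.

Each bank lends a fraction (1 − rr) = 0.9410 of the deposit it receives, so Bank 3 receives 99.9·0.9410^2 and lends 99.9·0.9410^3 ≈ 83.2404 million.

83.24 million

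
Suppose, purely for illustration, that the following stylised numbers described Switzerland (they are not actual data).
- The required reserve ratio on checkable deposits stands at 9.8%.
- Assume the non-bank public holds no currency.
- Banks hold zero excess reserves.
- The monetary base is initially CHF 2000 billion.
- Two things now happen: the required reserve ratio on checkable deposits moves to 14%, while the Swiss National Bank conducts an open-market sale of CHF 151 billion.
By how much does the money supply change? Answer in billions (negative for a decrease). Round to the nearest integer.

Before: m₁ = 1 / (0.098) ≈ 10.20408, MB₁ = 2000, so M₁ = 10.20408 × 2000 = 20408.16 billion.
After: m₂ = 1 / (0.14) ≈ 7.14286, MB₂ = 2000 − 151 = 1849, so M₂ = 7.14286 × 1849 ≈ 13207.1481 billion.
ΔM = M₂ − M₁ = 13207.1481 − 20408.16 = -7201.0119 billion.

-7201 billion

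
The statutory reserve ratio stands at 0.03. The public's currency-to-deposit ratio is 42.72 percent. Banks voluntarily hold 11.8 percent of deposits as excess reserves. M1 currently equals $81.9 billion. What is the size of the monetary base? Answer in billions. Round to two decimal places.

$33.01 billion

The money multiplier is m = (1 + c) / (rr + e + c) = (1 + 0.4272) / (0.03 + 0.118 + 0.4272) ≈ 2.48122.
MB = M / m = 81.9 / 2.48122 ≈ 33.008 billion.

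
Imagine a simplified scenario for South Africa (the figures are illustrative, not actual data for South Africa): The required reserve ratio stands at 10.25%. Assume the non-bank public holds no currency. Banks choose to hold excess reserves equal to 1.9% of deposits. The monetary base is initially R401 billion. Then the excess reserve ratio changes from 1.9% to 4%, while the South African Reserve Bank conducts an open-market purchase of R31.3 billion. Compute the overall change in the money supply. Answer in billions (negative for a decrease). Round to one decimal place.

-266.7 billion

Before: m₁ = 1 / (0.1025 + 0.019) ≈ 8.23045, MB₁ = 401, so M₁ = 8.23045 × 401 ≈ 3300.4104 billion.
After: m₂ = 1 / (0.1025 + 0.04) ≈ 7.01754, MB₂ = 401 + 31.3 = 432.3, so M₂ = 7.01754 × 432.3 ≈ 3033.6825 billion.
ΔM = M₂ − M₁ = 3033.6825 − 3300.4104 = -266.7279 billion.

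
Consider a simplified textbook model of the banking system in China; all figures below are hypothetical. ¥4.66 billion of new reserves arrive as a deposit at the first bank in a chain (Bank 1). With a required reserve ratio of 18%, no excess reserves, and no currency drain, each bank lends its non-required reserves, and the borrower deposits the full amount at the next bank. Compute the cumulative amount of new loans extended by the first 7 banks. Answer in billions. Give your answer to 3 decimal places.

¥15.937 billion

Bank i lends (1 − rr)^i of the original deposit: Bank 1 lends 4.66·0.8200 = 3.8212, Bank 2 lends 4.66·0.8200² ≈ 3.1334, and so on.
Summing a geometric series: total = 4.66·[0.8200·(1 − 0.8200^7) / (1 − 0.8200)] ≈ 15.9368 billion.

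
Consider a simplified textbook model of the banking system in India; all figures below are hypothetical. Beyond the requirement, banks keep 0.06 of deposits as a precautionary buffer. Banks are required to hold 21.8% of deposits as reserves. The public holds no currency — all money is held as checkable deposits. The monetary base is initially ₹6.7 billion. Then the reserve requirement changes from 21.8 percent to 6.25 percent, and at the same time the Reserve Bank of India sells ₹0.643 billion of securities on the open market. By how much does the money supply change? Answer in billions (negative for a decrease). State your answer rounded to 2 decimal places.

₹25.34 billion

Before: m₁ = 1 / (0.218 + 0.06) ≈ 3.5971, MB₁ = 6.7, so M₁ = 3.5971 × 6.7 ≈ 24.1006 billion.
After: m₂ = 1 / (0.0625 + 0.06) ≈ 8.1633, MB₂ = 6.7 − 0.643 = 6.057, so M₂ = 8.1633 × 6.057 ≈ 49.4451 billion.
ΔM = M₂ − M₁ = 49.4451 − 24.1006 = 25.3445 billion.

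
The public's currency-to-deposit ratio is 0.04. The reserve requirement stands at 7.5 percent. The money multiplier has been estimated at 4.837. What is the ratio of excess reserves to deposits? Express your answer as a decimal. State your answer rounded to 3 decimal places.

Using m = 4.837. Since m = (1 + c)/(c + rr + e), the denominator satisfies c + rr + e = (1 + c)/m = (1 + 0.04) / 4.837 ≈ 0.215009.
With c = 0.04 and rr = 0.075, the ratio of excess reserves to deposits is 0.215009 − 0.04 − 0.075 = 0.100009.

0.100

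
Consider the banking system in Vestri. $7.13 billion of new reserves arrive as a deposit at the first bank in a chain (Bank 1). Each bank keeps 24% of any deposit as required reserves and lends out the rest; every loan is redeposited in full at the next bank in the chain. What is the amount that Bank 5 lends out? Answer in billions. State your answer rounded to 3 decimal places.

Each bank lends a fraction (1 − rr) = 0.7600 of the deposit it receives, so Bank 5 receives 7.13·0.7600^4 and lends 7.13·0.7600^5 ≈ 1.8078 billion.

$1.808 billion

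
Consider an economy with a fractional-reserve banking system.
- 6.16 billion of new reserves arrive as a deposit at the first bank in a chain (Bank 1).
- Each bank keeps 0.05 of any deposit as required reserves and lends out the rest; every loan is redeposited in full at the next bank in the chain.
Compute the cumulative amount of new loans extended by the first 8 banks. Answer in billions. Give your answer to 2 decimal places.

39.39 billion

Bank i lends (1 − rr)^i of the original deposit: Bank 1 lends 6.16·0.9500 = 5.8520, Bank 2 lends 6.16·0.9500² = 5.5594, and so on.
Summing a geometric series: total = 6.16·[0.9500·(1 − 0.9500^8) / (1 − 0.9500)] ≈ 39.3933 billion.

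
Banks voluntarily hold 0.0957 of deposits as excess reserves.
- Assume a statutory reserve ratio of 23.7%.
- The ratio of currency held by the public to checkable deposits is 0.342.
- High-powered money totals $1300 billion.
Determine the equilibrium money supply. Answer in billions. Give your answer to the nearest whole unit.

The money multiplier is m = (1 + c) / (rr + e + c) = (1 + 0.342) / (0.237 + 0.0957 + 0.342) ≈ 1.98903.
So M = m × MB = 1.98903 × 1300 = 2585.739 billion.

$2586 billion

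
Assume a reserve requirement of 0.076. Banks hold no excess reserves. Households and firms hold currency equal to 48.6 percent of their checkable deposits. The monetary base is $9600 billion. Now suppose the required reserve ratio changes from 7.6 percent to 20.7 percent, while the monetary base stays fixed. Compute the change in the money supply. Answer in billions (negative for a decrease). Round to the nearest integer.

Initially m₁ = (1 + 0.486) / (0.076 + 0.486) ≈ 2.64413, so M₁ = 2.64413 × 9600 = 25383.648 billion.
After the change m₂ = (1 + 0.486) / (0.207 + 0.486) ≈ 2.14430, so M₂ = 2.14430 × 9600 = 20585.28 billion.
ΔM = M₂ − M₁ = 20585.28 − 25383.648 = -4798.368 billion.

-4798 billion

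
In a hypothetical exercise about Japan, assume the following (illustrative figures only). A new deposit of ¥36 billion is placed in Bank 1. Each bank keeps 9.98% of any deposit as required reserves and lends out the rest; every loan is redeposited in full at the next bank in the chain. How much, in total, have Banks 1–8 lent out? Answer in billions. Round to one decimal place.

Bank i lends (1 − rr)^i of the original deposit: Bank 1 lends 36·0.9002 = 32.4072, Bank 2 lends 36·0.9002² ≈ 29.1730, and so on.
Summing a geometric series: total = 36·[0.9002·(1 − 0.9002^8) / (1 − 0.9002)] ≈ 184.6908 billion.

¥184.7 billion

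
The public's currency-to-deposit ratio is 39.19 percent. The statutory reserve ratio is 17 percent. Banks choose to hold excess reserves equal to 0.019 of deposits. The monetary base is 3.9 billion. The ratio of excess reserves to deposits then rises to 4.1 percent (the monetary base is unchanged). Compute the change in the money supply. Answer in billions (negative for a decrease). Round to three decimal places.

Initially m₁ = (1 + 0.3919) / (0.17 + 0.019 + 0.3919) ≈ 2.39611, so M₁ = 2.39611 × 3.9 ≈ 9.3448 billion.
After the change m₂ = (1 + 0.3919) / (0.17 + 0.041 + 0.3919) ≈ 2.30867, so M₂ = 2.30867 × 3.9 ≈ 9.0038 billion.
ΔM = M₂ − M₁ = 9.0038 − 9.3448 = -0.341 billion.

-0.341 billion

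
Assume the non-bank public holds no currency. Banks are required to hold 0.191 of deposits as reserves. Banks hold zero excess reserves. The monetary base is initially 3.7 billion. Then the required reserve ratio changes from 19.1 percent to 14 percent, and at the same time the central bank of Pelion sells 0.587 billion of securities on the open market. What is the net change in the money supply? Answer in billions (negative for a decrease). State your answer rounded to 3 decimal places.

Before: m₁ = 1 / (0.191) ≈ 5.23560, MB₁ = 3.7, so M₁ = 5.23560 × 3.7 ≈ 19.3717 billion.
After: m₂ = 1 / (0.14) ≈ 7.14286, MB₂ = 3.7 − 0.587 = 3.113, so M₂ = 7.14286 × 3.113 ≈ 22.2357 billion.
ΔM = M₂ − M₁ = 22.2357 − 19.3717 = 2.864 billion.

2.864 billion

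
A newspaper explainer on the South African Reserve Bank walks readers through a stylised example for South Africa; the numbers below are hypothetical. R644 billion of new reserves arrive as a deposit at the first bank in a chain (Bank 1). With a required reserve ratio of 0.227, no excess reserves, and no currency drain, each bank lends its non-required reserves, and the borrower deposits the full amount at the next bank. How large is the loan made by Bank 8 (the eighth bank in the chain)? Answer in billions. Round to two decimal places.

Each bank lends a fraction (1 − rr) = 0.7730 of the deposit it receives, so Bank 8 receives 644·0.7730^7 and lends 644·0.7730^8 ≈ 82.0960 billion.

R82.10 billion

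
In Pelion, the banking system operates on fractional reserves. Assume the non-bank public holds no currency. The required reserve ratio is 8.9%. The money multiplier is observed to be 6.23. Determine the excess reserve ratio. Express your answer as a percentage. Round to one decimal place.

Using m = 6.23. Since m = (1 + c)/(c + rr + e), the denominator satisfies c + rr + e = (1 + c)/m = (1 + 0) / 6.23 ≈ 0.160514.
With c = 0 and rr = 0.089, the excess reserve ratio is 0.160514 − 0 − 0.089 = 0.071514.

7.2%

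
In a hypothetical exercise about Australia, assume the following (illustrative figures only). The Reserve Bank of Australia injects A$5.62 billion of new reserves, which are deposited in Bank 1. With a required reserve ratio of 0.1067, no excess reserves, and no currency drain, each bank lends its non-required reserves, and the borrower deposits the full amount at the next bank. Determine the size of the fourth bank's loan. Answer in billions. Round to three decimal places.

Each bank lends a fraction (1 − rr) = 0.8933 of the deposit it receives, so Bank 4 receives 5.62·0.8933^3 and lends 5.62·0.8933^4 ≈ 3.5787 billion.

A$3.579 billion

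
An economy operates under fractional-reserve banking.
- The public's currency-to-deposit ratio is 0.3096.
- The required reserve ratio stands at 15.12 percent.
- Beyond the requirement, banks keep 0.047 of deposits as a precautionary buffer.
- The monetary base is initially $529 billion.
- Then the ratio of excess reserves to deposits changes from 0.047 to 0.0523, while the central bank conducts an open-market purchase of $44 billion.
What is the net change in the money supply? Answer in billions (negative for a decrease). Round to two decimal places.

$98.21 billion

Before: m₁ = (1 + 0.3096) / (0.1512 + 0.047 + 0.3096) ≈ 2.578968, MB₁ = 529, so M₁ = 2.578968 × 529 ≈ 1364.2741 billion.
After: m₂ = (1 + 0.3096) / (0.1512 + 0.0523 + 0.3096) ≈ 2.552329, MB₂ = 529 + 44 = 573, so M₂ = 2.552329 × 573 ≈ 1462.4845 billion.
ΔM = M₂ − M₁ = 1462.4845 − 1364.2741 = 98.2104 billion.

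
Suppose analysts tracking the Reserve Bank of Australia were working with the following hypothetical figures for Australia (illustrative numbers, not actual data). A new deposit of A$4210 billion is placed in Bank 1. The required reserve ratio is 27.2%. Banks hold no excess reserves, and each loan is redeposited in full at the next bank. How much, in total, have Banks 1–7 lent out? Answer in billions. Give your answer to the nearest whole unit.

Bank i lends (1 − rr)^i of the original deposit: Bank 1 lends 4210·0.7280 = 3064.8800, Bank 2 lends 4210·0.7280² ≈ 2231.2326, and so on.
Summing a geometric series: total = 4210·[0.7280·(1 − 0.7280^7) / (1 − 0.7280)] ≈ 10046.8046 billion.

A$10047 billion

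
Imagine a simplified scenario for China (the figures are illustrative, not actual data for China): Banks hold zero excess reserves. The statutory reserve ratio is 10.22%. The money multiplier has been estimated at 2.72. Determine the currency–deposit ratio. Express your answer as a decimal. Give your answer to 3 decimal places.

0.420

Using m = 2.72. From m = (1 + c)/(c + rr + e), rearranging gives 1 + c = m·(c + rr + e), so c·(1 − m) = m·(rr + e) − 1.
Hence c = [m·(rr + e) − 1]/(1 − m) = [2.72 × (0.1022 + 0) − 1] / (1 − 2.72) ≈ 0.419777.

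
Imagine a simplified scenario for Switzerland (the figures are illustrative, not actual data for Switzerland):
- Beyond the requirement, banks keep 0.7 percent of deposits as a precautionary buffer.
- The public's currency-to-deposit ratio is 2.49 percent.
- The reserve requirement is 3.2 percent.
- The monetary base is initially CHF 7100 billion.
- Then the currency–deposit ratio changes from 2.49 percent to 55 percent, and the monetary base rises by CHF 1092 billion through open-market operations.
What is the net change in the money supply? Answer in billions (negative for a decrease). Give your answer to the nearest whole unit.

Before: m₁ = (1 + 0.0249) / (0.032 + 0.007 + 0.0249) ≈ 16.03912, MB₁ = 7100, so M₁ = 16.03912 × 7100 = 113877.752 billion.
After: m₂ = (1 + 0.55) / (0.032 + 0.007 + 0.55) ≈ 2.63158, MB₂ = 7100 + 1092 = 8192, so M₂ = 2.63158 × 8192 ≈ 21557.9034 billion.
ΔM = M₂ − M₁ = 21557.9034 − 113877.752 = -92319.8486 billion.

-92320 billion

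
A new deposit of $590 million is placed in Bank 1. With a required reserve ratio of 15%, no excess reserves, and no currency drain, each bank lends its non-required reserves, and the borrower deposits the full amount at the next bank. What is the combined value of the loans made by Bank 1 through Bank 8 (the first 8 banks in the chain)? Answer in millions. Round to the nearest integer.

Bank i lends (1 − rr)^i of the original deposit: Bank 1 lends 590·0.8500 = 501.5000, Bank 2 lends 590·0.8500² = 426.2750, and so on.
Summing a geometric series: total = 590·[0.8500·(1 − 0.8500^8) / (1 − 0.8500)] ≈ 2432.3067 million.

$2432 million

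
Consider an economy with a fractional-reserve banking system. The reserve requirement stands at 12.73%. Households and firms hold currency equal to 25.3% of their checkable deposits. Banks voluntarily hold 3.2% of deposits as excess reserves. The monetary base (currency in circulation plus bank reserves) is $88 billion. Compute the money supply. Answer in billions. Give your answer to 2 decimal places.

$267.44 billion

The money multiplier is m = (1 + c) / (rr + e + c) = (1 + 0.253) / (0.1273 + 0.032 + 0.253) ≈ 3.03905.
So M = m × MB = 3.03905 × 88 = 267.4364 billion.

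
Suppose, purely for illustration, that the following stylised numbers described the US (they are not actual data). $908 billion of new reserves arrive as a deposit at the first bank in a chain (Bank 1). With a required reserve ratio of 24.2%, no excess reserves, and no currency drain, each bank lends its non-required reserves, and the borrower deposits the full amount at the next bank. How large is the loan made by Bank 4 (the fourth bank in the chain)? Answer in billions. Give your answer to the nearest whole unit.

$300 billion

Each bank lends a fraction (1 − rr) = 0.7580 of the deposit it receives, so Bank 4 receives 908·0.7580^3 and lends 908·0.7580^4 ≈ 299.7524 billion.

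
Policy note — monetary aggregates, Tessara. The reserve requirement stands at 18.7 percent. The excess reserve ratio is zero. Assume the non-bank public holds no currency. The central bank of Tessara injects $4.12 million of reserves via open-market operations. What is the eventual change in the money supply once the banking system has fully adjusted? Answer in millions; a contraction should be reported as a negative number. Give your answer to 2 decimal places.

$22.03 million

The simple money multiplier is m = 1/rr = 1/0.187 ≈ 5.3476.
An open-market purchase increases the monetary base by 4.12 million, so ΔM = m × ΔMB = 5.3476 × 4.12 ≈ 22.0321 million.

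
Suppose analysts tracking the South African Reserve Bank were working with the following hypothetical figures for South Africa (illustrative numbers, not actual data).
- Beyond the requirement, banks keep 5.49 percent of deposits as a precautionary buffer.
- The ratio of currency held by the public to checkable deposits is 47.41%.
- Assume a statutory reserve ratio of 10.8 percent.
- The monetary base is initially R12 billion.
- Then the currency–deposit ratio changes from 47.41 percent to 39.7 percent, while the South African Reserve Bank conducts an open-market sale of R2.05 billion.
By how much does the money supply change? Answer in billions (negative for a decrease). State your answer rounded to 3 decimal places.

Before: m₁ = (1 + 0.4741) / (0.108 + 0.0549 + 0.4741) ≈ 2.314129, MB₁ = 12, so M₁ = 2.314129 × 12 ≈ 27.7695 billion.
After: m₂ = (1 + 0.397) / (0.108 + 0.0549 + 0.397) ≈ 2.495088, MB₂ = 12 − 2.05 = 9.95, so M₂ = 2.495088 × 9.95 ≈ 24.8261 billion.
ΔM = M₂ − M₁ = 24.8261 − 27.7695 = -2.9434 billion.

-2.943 billion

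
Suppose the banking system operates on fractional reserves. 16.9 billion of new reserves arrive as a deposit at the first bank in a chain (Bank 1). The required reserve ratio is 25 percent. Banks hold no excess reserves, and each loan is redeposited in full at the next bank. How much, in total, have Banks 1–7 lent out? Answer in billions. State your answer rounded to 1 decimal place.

Bank i lends (1 − rr)^i of the original deposit: Bank 1 lends 16.9·0.7500 = 12.6750, Bank 2 lends 16.9·0.7500² ≈ 9.5062, and so on.
Summing a geometric series: total = 16.9·[0.7500·(1 − 0.7500^7) / (1 − 0.7500)] ≈ 43.9324 billion.

43.9 billion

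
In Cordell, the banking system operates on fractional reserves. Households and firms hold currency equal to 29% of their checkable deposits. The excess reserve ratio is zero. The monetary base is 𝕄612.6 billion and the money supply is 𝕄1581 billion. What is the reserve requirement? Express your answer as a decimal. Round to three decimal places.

Using m = M/MB = 1581/612.6 ≈ 2.580803. Since m = (1 + c)/(c + rr + e), the denominator satisfies c + rr + e = (1 + c)/m = (1 + 0.29) / 2.580803 ≈ 0.499844.
With c = 0.29 and e = 0, the reserve requirement is 0.499844 − 0.29 − 0 = 0.209844.

0.210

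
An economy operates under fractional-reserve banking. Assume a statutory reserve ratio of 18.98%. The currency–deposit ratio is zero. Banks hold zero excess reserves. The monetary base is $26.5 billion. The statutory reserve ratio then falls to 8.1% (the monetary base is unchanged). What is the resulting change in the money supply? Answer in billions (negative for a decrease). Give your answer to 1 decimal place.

$187.5 billion

Initially m₁ = 1 / (0.1898) ≈ 5.2687, so M₁ = 5.2687 × 26.5 ≈ 139.6206 billion.
After the change m₂ = 1 / (0.081) ≈ 12.3457, so M₂ = 12.3457 × 26.5 ≈ 327.1611 billion.
ΔM = M₂ − M₁ = 327.1611 − 139.6206 = 187.5405 billion.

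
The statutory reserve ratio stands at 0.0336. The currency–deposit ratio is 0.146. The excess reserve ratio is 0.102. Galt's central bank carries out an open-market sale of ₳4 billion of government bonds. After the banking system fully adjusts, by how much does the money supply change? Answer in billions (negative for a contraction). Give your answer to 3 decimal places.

-16.278 billion

The money multiplier is m = (1 + c) / (rr + e + c) = (1 + 0.146) / (0.0336 + 0.102 + 0.146) ≈ 4.06960.
The sale removes 4 billion of base, so ΔM = m × ΔMB = 4.06960 × (−4) = -16.2784 billion.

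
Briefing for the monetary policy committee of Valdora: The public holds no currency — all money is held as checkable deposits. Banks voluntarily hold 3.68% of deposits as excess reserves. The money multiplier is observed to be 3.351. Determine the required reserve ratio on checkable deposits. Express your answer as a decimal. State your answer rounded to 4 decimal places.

0.2616

Using m = 3.351. Since m = (1 + c)/(c + rr + e), the denominator satisfies c + rr + e = (1 + c)/m = (1 + 0) / 3.351 ≈ 0.298418.
With c = 0 and e = 0.0368, the required reserve ratio on checkable deposits is 0.298418 − 0 − 0.0368 = 0.261618.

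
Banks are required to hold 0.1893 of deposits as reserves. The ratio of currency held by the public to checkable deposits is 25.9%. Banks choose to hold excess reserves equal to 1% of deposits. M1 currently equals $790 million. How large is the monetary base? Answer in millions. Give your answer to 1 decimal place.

The money multiplier is m = (1 + c) / (rr + e + c) = (1 + 0.259) / (0.1893 + 0.01 + 0.259) ≈ 2.74711.
MB = M / m = 790 / 2.74711 ≈ 287.5749 million.

$287.6 million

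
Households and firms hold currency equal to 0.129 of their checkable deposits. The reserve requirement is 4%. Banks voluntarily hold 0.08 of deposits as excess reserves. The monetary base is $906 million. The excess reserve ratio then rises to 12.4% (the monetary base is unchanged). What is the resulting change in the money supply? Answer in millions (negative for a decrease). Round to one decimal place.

Initially m₁ = (1 + 0.129) / (0.04 + 0.08 + 0.129) ≈ 4.53414, so M₁ = 4.53414 × 906 ≈ 4107.9308 million.
After the change m₂ = (1 + 0.129) / (0.04 + 0.124 + 0.129) ≈ 3.85324, so M₂ = 3.85324 × 906 ≈ 3491.0354 million.
ΔM = M₂ − M₁ = 3491.0354 − 4107.9308 = -616.8954 million.

-616.9 million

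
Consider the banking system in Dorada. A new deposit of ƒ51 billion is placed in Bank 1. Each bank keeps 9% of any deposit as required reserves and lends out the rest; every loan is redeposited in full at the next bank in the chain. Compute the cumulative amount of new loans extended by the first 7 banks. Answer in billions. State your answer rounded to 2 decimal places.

ƒ249.19 billion

Bank i lends (1 − rr)^i of the original deposit: Bank 1 lends 51·0.9100 = 46.4100, Bank 2 lends 51·0.9100² = 42.2331, and so on.
Summing a geometric series: total = 51·[0.9100·(1 − 0.9100^7) / (1 − 0.9100)] ≈ 249.1902 billion.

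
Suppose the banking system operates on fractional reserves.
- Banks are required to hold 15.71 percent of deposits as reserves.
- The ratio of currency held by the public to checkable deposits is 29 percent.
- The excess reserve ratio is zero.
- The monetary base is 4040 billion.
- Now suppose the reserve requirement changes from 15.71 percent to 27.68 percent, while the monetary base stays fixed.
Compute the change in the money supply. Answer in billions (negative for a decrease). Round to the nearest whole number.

Initially m₁ = (1 + 0.29) / (0.1571 + 0.29) ≈ 2.88526, so M₁ = 2.88526 × 4040 = 11656.4504 billion.
After the change m₂ = (1 + 0.29) / (0.2768 + 0.29) ≈ 2.27594, so M₂ = 2.27594 × 4040 = 9194.7976 billion.
ΔM = M₂ − M₁ = 9194.7976 − 11656.4504 = -2461.6528 billion.

-2462 billion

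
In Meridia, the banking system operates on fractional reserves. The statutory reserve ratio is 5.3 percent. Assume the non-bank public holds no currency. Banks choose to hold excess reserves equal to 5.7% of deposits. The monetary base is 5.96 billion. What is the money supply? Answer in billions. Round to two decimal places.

The money multiplier is m = 1 / (rr + e) = 1 / (0.053 + 0.057) ≈ 9.0909.
So M = m × MB = 9.0909 × 5.96 ≈ 54.1818 billion.

54.18 billion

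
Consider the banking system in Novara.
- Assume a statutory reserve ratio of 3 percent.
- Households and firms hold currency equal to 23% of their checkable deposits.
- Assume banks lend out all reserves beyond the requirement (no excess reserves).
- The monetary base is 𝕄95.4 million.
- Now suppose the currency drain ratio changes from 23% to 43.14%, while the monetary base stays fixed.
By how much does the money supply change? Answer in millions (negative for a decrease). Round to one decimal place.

Initially m₁ = (1 + 0.23) / (0.03 + 0.23) ≈ 4.7308, so M₁ = 4.7308 × 95.4 ≈ 451.3183 million.
After the change m₂ = (1 + 0.4314) / (0.03 + 0.4314) ≈ 3.1023, so M₂ = 3.1023 × 95.4 ≈ 295.9594 million.
ΔM = M₂ − M₁ = 295.9594 − 451.3183 = -155.3589 million.

-155.4 million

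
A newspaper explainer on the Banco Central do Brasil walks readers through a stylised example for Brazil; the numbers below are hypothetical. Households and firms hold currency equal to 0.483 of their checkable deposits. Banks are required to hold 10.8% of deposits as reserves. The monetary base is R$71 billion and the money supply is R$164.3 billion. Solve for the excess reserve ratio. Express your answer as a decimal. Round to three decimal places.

0.050

Using m = M/MB = 164.3/71 ≈ 2.314085. Since m = (1 + c)/(c + rr + e), the denominator satisfies c + rr + e = (1 + c)/m = (1 + 0.483) / 2.314085 ≈ 0.640858.
With c = 0.483 and rr = 0.108, the excess reserve ratio is 0.640858 − 0.483 − 0.108 = 0.049858.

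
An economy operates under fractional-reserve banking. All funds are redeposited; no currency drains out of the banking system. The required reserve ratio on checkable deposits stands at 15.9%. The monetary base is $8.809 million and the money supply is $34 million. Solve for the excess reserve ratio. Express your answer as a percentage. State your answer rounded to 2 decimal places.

10.01%

Using m = M/MB = 34/8.809 ≈ 3.859689. Since m = (1 + c)/(c + rr + e), the denominator satisfies c + rr + e = (1 + c)/m = (1 + 0) / 3.859689 ≈ 0.259088.
With c = 0 and rr = 0.159, the excess reserve ratio is 0.259088 − 0 − 0.159 = 0.100088.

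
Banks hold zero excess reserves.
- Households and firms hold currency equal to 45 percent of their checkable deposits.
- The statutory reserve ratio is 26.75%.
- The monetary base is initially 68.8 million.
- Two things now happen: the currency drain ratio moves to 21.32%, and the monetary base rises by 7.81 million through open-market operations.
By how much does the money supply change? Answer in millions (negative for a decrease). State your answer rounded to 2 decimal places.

Before: m₁ = (1 + 0.45) / (0.2675 + 0.45) ≈ 2.02091, MB₁ = 68.8, so M₁ = 2.02091 × 68.8 ≈ 139.0386 million.
After: m₂ = (1 + 0.2132) / (0.2675 + 0.2132) ≈ 2.52382, MB₂ = 68.8 + 7.81 = 76.61, so M₂ = 2.52382 × 76.61 ≈ 193.3499 million.
ΔM = M₂ − M₁ = 193.3499 − 139.0386 = 54.3113 million.

54.31 million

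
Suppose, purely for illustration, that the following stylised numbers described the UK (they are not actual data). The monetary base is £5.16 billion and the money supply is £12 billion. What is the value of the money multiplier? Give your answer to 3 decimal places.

The money multiplier is m = M / MB = 12 / 5.16 ≈ 2.32558.

2.326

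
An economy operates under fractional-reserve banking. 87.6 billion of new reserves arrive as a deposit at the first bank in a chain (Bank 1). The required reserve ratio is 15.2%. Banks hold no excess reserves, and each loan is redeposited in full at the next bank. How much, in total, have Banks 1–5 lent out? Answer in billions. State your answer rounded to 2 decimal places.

274.41 billion

Bank i lends (1 − rr)^i of the original deposit: Bank 1 lends 87.6·0.8480 = 74.2848, Bank 2 lends 87.6·0.8480² ≈ 62.9935, and so on.
Summing a geometric series: total = 87.6·[0.8480·(1 − 0.8480^5) / (1 − 0.8480)] ≈ 274.4091 billion.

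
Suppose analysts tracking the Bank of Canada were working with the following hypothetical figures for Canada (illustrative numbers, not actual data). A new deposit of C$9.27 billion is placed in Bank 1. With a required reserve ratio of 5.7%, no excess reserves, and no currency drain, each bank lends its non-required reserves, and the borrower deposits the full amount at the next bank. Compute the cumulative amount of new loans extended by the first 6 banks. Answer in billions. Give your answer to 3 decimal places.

C$45.520 billion

Bank i lends (1 − rr)^i of the original deposit: Bank 1 lends 9.27·0.9430 ≈ 8.7416, Bank 2 lends 9.27·0.9430² ≈ 8.2433, and so on.
Summing a geometric series: total = 9.27·[0.9430·(1 − 0.9430^6) / (1 − 0.9430)] ≈ 45.5199 billion.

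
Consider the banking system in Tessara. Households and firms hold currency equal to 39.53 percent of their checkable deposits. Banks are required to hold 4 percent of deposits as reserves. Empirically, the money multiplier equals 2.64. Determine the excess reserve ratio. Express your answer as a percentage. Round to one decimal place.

9.3%

Using m = 2.64. Since m = (1 + c)/(c + rr + e), the denominator satisfies c + rr + e = (1 + c)/m = (1 + 0.3953) / 2.64 ≈ 0.528523.
With c = 0.3953 and rr = 0.04, the excess reserve ratio is 0.528523 − 0.3953 − 0.04 = 0.093223.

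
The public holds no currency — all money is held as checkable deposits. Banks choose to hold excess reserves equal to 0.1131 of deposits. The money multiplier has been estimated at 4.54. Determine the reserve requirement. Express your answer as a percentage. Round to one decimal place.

10.7%

Using m = 4.54. Since m = (1 + c)/(c + rr + e), the denominator satisfies c + rr + e = (1 + c)/m = (1 + 0) / 4.54 ≈ 0.220264.
With c = 0 and e = 0.1131, the reserve requirement is 0.220264 − 0 − 0.1131 = 0.107164.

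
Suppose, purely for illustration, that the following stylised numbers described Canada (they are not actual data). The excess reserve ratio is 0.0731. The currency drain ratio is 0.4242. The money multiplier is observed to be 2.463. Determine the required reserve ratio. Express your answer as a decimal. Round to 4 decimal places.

0.0809

Using m = 2.463. Since m = (1 + c)/(c + rr + e), the denominator satisfies c + rr + e = (1 + c)/m = (1 + 0.4242) / 2.463 ≈ 0.578238.
With c = 0.4242 and e = 0.0731, the required reserve ratio is 0.578238 − 0.4242 − 0.0731 = 0.080938.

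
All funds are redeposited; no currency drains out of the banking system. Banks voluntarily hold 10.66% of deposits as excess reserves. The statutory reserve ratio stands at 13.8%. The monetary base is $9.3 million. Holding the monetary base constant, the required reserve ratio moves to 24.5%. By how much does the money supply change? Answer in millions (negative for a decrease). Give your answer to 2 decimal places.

Initially m₁ = 1 / (0.138 + 0.1066) ≈ 4.0883, so M₁ = 4.0883 × 9.3 ≈ 38.0212 million.
After the change m₂ = 1 / (0.245 + 0.1066) ≈ 2.8441, so M₂ = 2.8441 × 9.3 ≈ 26.4501 million.
ΔM = M₂ − M₁ = 26.4501 − 38.0212 = -11.5711 million.

-11.57 million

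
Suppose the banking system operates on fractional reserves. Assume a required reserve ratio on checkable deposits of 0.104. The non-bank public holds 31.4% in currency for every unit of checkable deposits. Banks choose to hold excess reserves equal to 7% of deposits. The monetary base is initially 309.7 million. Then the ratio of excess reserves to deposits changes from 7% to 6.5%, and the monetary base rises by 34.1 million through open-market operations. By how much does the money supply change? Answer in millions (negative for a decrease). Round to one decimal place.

101.4 million

Before: m₁ = (1 + 0.314) / (0.104 + 0.07 + 0.314) ≈ 2.69262, MB₁ = 309.7, so M₁ = 2.69262 × 309.7 ≈ 833.9044 million.
After: m₂ = (1 + 0.314) / (0.104 + 0.065 + 0.314) ≈ 2.72050, MB₂ = 309.7 + 34.1 = 343.8, so M₂ = 2.72050 × 343.8 = 935.3079 million.
ΔM = M₂ − M₁ = 935.3079 − 833.9044 = 101.4035 million.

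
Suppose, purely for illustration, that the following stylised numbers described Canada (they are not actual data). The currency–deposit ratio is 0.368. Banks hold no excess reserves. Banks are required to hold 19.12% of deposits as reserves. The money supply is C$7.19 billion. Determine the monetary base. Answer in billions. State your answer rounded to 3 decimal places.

C$2.939 billion

The money multiplier is m = (1 + c) / (rr + c) = (1 + 0.368) / (0.1912 + 0.368) ≈ 2.44635.
MB = M / m = 7.19 / 2.44635 ≈ 2.9391 billion.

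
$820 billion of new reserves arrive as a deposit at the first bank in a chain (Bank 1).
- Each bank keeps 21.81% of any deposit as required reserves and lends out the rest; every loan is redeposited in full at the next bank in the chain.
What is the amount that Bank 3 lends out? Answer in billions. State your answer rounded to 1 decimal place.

$392.0 billion

Each bank lends a fraction (1 − rr) = 0.7819 of the deposit it receives, so Bank 3 receives 820·0.7819^2 and lends 820·0.7819^3 ≈ 391.9832 billion.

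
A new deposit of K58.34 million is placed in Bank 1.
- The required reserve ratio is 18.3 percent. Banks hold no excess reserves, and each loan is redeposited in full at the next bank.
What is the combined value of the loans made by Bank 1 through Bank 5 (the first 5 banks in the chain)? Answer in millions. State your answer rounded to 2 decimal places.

K165.65 million

Bank i lends (1 − rr)^i of the original deposit: Bank 1 lends 58.34·0.8170 ≈ 47.6638, Bank 2 lends 58.34·0.8170² ≈ 38.9413, and so on.
Summing a geometric series: total = 58.34·[0.8170·(1 − 0.8170^5) / (1 − 0.8170)] ≈ 165.6492 million.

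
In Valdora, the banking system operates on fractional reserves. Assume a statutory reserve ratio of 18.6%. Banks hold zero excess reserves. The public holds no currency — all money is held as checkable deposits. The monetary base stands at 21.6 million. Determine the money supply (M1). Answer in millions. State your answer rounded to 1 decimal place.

With no currency drain or excess reserves, the money multiplier is m = 1/rr = 1/0.186 ≈ 5.3763.
Money supply M = m × MB = 5.3763 × 21.6 ≈ 116.1281 million.

116.1 million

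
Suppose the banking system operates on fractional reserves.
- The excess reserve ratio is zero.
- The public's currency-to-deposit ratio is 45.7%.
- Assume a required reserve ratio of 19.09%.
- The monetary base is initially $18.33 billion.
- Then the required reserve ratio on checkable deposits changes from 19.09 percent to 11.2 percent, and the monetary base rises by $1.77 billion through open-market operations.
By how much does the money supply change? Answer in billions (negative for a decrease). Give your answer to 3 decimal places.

Before: m₁ = (1 + 0.457) / (0.1909 + 0.457) ≈ 2.248804, MB₁ = 18.33, so M₁ = 2.248804 × 18.33 ≈ 41.2206 billion.
After: m₂ = (1 + 0.457) / (0.112 + 0.457) ≈ 2.560633, MB₂ = 18.33 + 1.77 = 20.1, so M₂ = 2.560633 × 20.1 ≈ 51.4687 billion.
ΔM = M₂ − M₁ = 51.4687 − 41.2206 = 10.2481 billion.

$10.248 billion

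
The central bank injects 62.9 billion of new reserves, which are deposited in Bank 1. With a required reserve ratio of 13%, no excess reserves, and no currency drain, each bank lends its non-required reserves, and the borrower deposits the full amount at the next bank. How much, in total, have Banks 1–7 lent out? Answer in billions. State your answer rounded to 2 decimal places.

Bank i lends (1 − rr)^i of the original deposit: Bank 1 lends 62.9·0.8700 = 54.7230, Bank 2 lends 62.9·0.8700² ≈ 47.6090, and so on.
Summing a geometric series: total = 62.9·[0.8700·(1 − 0.8700^7) / (1 − 0.8700)] ≈ 262.1422 billion.

262.14 billion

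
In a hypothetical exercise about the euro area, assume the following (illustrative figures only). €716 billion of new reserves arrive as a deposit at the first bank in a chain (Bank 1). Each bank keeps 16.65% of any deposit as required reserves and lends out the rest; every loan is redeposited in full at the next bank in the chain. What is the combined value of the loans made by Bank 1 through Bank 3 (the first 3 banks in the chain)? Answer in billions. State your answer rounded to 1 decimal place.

€1508.8 billion

Bank i lends (1 − rr)^i of the original deposit: Bank 1 lends 716·0.8335 = 596.7860, Bank 2 lends 716·0.8335² ≈ 497.4211, and so on.
Summing a geometric series: total = 716·[0.8335·(1 − 0.8335^3) / (1 − 0.8335)] ≈ 1508.8076 billion.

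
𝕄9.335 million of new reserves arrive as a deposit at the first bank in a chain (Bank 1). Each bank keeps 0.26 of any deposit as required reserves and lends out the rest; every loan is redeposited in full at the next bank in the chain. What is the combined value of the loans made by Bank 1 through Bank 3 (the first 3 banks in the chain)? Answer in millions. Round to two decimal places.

𝕄15.80 million

Bank i lends (1 − rr)^i of the original deposit: Bank 1 lends 9.335·0.7400 = 6.9079, Bank 2 lends 9.335·0.7400² ≈ 5.1118, and so on.
Summing a geometric series: total = 9.335·[0.7400·(1 − 0.7400^3) / (1 − 0.7400)] ≈ 15.8025 million.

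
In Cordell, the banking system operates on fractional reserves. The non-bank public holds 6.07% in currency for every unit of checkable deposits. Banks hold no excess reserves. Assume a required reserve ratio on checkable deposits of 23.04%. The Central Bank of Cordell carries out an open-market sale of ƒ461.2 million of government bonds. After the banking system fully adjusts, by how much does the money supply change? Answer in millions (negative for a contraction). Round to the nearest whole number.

-1681 million

The money multiplier is m = (1 + c) / (rr + c) = (1 + 0.0607) / (0.2304 + 0.0607) ≈ 3.6438.
The sale removes 461.2 million of base, so ΔM = m × ΔMB = 3.6438 × (−461.2) ≈ -1680.5206 million.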